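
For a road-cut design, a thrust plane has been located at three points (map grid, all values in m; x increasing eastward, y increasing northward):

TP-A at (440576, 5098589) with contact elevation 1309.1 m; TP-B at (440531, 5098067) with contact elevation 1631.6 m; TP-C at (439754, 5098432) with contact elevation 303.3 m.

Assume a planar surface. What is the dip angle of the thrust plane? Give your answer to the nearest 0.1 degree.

Let the plane be z = a·x + b·y + c.
TP-B−TP-A: −45a − 522b = 322.5;  TP-C−TP-A: −822a − 157b = −1005.8.
Solving gives a = 1.36406, b = −0.73541.
Gradient magnitude |∇z| = √(a² + b²) = √(1.86067 + 0.54082) = 1.54967.
True dip = arctan(1.54967) = 57.2°, dipping toward WNW (azimuth ≈ 298°).

57.2°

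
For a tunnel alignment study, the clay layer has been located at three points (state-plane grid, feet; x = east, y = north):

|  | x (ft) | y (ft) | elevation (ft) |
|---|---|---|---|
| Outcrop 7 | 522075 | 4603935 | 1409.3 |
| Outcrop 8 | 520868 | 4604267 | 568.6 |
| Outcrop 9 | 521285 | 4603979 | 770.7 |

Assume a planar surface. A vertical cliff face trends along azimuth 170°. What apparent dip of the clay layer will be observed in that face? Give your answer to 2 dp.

Let the plane be z = a·x + b·y + c.
Outcrop 8−Outcrop 7: −1207a + 332b = −840.7;  Outcrop 9−Outcrop 7: −790a + 44b = −638.6.
Solving gives a = 0.83675, b = 0.50981.
Unit vector along 170° is (sin 170°, cos 170°) = (0.1736, -0.9848).
Slope in that direction = a·(0.1736) + b·(-0.9848) = −0.35676.
Apparent dip = arctan|0.35676| = 19.63° (true dip is 44.4°, so apparent ≤ true as expected).

19.63°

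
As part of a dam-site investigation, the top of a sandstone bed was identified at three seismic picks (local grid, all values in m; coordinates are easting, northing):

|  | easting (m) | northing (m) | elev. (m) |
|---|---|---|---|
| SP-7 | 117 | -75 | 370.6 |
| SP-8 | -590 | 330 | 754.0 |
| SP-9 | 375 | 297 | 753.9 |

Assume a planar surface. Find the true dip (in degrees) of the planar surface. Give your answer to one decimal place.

45.2°

Two edge vectors: SP-7→SP-8 = (-707, 405, 383.4), SP-7→SP-9 = (258, 372, 383.3).
Normal n = (SP-7→SP-8) × (SP-7→SP-9) = (12611.7, 369910.3, -367494).
So ∂z/∂easting = −n_x/n_z = 0.03432 and ∂z/∂northing = −n_y/n_z = 1.00658.
Gradient magnitude |∇z| = √(a² + b²) = √(0.00118 + 1.01319) = 1.00716.
True dip = arctan(1.00716) = 45.2°, dipping toward S (azimuth ≈ 182°).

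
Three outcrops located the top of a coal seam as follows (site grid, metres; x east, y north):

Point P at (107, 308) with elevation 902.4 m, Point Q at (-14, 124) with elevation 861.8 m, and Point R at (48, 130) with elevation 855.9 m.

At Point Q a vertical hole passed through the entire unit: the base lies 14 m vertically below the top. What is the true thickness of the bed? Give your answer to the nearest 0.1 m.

13.3 m

Let the plane be z = a·x + b·y + c.
Point Q−Point P: −121a − 184b = −40.6;  Point R−Point P: −59a − 178b = −46.5.
Solving gives a = −0.12443, b = 0.30248.
|∇z| = √(a²+b²) = 0.32708, so dip δ = arctan(0.32708) = 18.11°.
True thickness = vertical thickness × cos δ = 14 × cos 18.11° = 13.3 m.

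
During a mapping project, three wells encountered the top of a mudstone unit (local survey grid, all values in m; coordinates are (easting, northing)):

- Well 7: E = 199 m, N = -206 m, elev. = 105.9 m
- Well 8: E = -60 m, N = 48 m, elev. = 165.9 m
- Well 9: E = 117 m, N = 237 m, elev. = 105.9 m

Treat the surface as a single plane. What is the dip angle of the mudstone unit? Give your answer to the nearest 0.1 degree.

Two edge vectors: Well 7→Well 8 = (-259, 254, 60), Well 7→Well 9 = (-82, 443, 0).
Normal n = (Well 7→Well 8) × (Well 7→Well 9) = (-26580, -4920, -93909).
So ∂z/∂E = −n_x/n_z = −0.28304 and ∂z/∂N = −n_y/n_z = −0.05239.
Gradient magnitude |∇z| = √(a² + b²) = √(0.08011 + 0.00274) = 0.28785.
True dip = arctan(0.28785) = 16.1°, dipping toward E (azimuth ≈ 080°).

16.1°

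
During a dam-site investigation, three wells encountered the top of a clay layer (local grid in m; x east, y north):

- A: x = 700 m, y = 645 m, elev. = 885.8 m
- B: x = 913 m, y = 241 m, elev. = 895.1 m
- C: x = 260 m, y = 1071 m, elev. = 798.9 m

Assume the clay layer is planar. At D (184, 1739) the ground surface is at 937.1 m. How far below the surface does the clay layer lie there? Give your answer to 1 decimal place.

54.7 m

Two edge vectors: A→B = (213, -404, 9.3), A→C = (-440, 426, -86.9).
Normal n = (A→B) × (A→C) = (31145.8, 14417.7, -87022).
So ∂z/∂x = −n_x/n_z = 0.357907 and ∂z/∂y = −n_y/n_z = 0.165679.
Intercept c from A: 885.8 − 250.54 − 106.86 = 528.40.
At (184, 1739): z_contact = 65.85 + 288.12 + 528.40 = 882.37 m.
Depth below ground = 937.1 − 882.37 = 54.7 m.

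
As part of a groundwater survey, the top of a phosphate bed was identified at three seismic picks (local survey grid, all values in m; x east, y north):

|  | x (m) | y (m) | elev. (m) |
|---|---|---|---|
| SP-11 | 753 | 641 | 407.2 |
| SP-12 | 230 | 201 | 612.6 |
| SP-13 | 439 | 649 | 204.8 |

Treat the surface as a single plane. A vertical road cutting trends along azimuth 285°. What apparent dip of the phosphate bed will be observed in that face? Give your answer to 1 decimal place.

42.1°

Let the plane be z = a·x + b·y + c.
SP-12−SP-11: −523a − 440b = 205.4;  SP-13−SP-11: −314a + 8b = −202.4.
Solving gives a = 0.61410, b = −1.19675.
Unit vector along 285° is (sin 285°, cos 285°) = (-0.9659, 0.2588).
Slope in that direction = a·(-0.9659) + b·(0.2588) = −0.90291.
Apparent dip = arctan|0.90291| = 42.1° (true dip is 53.4°, so apparent ≤ true as expected).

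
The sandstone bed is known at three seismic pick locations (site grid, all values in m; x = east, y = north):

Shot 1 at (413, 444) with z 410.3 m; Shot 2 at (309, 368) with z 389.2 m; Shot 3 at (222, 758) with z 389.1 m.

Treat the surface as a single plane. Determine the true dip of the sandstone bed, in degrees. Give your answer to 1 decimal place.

Two edge vectors: Shot 1→Shot 2 = (-104, -76, -21.1), Shot 1→Shot 3 = (-191, 314, -21.2).
Normal n = (Shot 1→Shot 2) × (Shot 1→Shot 3) = (8236.6, 1825.3, -47172).
So ∂z/∂x = −n_x/n_z = 0.17461 and ∂z/∂y = −n_y/n_z = 0.03869.
Gradient magnitude |∇z| = √(a² + b²) = √(0.03049 + 0.00150) = 0.17884.
True dip = arctan(0.17884) = 10.1°, dipping toward WSW (azimuth ≈ 258°).

10.1°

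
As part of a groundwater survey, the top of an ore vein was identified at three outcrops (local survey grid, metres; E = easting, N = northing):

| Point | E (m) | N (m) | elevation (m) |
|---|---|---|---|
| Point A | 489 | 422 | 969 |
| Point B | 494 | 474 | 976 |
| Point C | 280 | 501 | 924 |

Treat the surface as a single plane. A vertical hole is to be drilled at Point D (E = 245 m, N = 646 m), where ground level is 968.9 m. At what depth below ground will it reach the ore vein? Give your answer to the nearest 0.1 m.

Let the plane be z = a·E + b·N + c.
Point B−Point A: 5a + 52b = 7;  Point C−Point A: −209a + 79b = −45.
Solving gives a = 0.25686, b = 0.10992.
Then c = 969 − a·489 − b·422 = 797.01.
At (245, 646): z_contact = 62.93 + 71.01 + 797.01 = 930.95 m.
Depth below ground = 968.9 − 930.95 = 38.0 m.

38.0 m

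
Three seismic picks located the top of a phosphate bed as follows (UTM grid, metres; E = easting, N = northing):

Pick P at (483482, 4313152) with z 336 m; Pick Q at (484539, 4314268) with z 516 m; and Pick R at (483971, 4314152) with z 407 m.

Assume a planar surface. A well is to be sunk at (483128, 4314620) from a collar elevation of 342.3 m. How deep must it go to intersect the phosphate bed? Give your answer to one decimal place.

Let the plane be z = a·E + b·N + c.
Pick Q−Pick P: 1057a + 1116b = 180;  Pick R−Pick P: 489a + 1000b = 71.
Solving gives a = 0.197083376, b = −0.025373771.
Then c = 336 − a·483482 − b·4313152 = 14490.67.
At (483128, 4314620): z_contact = 95216.50 − 109478.18 + 14490.67 = 228.98 m.
Depth below ground = 342.3 − 228.98 = 113.3 m.

113.3 m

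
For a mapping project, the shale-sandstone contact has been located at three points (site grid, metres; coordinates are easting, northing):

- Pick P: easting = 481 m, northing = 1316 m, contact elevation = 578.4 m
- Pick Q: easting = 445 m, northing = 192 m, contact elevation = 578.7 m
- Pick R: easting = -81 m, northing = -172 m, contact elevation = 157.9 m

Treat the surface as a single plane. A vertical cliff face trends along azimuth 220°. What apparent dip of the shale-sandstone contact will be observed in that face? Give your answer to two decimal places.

Let the plane be z = a·easting + b·northing + c.
Pick Q−Pick P: −36a − 1124b = 0.3;  Pick R−Pick P: −562a − 1488b = −420.5.
Solving gives a = 0.81832, b = −0.02648.
Unit vector along 220° is (sin 220°, cos 220°) = (-0.6428, -0.7660).
Slope in that direction = a·(-0.6428) + b·(-0.7660) = −0.50573.
Apparent dip = arctan|0.50573| = 26.83° (true dip is 39.3°, so apparent ≤ true as expected).

26.83°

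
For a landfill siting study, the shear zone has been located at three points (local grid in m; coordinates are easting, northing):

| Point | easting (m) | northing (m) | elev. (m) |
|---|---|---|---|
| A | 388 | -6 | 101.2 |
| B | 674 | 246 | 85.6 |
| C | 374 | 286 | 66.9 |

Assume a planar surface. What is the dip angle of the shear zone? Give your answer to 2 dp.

7.09°

Two edge vectors: A→B = (286, 252, -15.6), A→C = (-14, 292, -34.3).
Normal n = (A→B) × (A→C) = (-4088.4, 10028.2, 87040).
So ∂z/∂easting = −n_x/n_z = 0.04697 and ∂z/∂northing = −n_y/n_z = −0.11521.
Gradient magnitude |∇z| = √(a² + b²) = √(0.00221 + 0.01327) = 0.12442.
True dip = arctan(0.12442) = 7.09°, dipping toward NNW (azimuth ≈ 338°).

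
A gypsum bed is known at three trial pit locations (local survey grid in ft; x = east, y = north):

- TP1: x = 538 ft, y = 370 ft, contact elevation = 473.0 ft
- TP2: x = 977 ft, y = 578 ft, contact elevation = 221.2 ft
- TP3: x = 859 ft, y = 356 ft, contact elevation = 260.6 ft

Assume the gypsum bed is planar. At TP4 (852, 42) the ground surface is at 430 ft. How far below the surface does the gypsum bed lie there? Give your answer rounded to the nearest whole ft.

218 ft

Two edge vectors: TP1→TP2 = (439, 208, -251.8), TP1→TP3 = (321, -14, -212.4).
Normal n = (TP1→TP2) × (TP1→TP3) = (-47704.4, 12415.8, -72914).
So ∂z/∂x = −n_x/n_z = −0.65426 and ∂z/∂y = −n_y/n_z = 0.17028.
Intercept c from TP1: 473 + 351.99 − 63.00 = 761.99.
At (852, 42): z_contact = −557.4 + 7.2 + 761.99 = 211.7 ft.
Depth below ground = 430 − 211.7 = 218 ft.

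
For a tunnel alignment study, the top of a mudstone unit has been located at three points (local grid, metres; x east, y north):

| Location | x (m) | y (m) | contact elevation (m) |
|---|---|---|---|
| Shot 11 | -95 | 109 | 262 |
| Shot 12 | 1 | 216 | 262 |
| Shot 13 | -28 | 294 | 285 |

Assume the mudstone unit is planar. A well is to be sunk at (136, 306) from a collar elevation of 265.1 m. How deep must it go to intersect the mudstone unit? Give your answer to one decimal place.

Let the plane be z = a·x + b·y + c.
Shot 12−Shot 11: 96a + 107b = 0;  Shot 13−Shot 11: 67a + 185b = 23.
Solving gives a = −0.23237, b = 0.20848.
Then c = 262 − a·-95 − b·109 = 217.20.
At (136, 306): z_contact = −31.60 + 63.79 + 217.20 = 249.39 m.
Depth below ground = 265.1 − 249.39 = 15.7 m.

15.7 m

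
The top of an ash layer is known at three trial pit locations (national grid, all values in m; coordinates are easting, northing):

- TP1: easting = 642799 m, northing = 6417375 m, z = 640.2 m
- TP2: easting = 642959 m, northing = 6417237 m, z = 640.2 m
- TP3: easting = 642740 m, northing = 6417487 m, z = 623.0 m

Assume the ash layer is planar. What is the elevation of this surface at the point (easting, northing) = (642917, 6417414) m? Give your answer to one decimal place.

Let the plane be z = a·easting + b·northing + c.
TP2−TP1: 160a − 138b = 0;  TP3−TP1: −59a + 112b = −17.2.
Solving gives a = −0.242749028, b = −0.281448149.
Then c = 640.2 − a·642799 − b·6417375 = 1962837.35.
At (642917, 6417414): z = −156067.5 − 1806169.3 + 1962837.35 = 600.6 m.

600.6 m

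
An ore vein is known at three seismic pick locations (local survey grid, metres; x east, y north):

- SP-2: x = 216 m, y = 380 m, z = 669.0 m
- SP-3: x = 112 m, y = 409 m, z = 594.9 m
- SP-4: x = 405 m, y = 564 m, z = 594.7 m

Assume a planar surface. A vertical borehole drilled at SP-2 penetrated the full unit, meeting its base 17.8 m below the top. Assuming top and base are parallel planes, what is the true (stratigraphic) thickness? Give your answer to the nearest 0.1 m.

Two edge vectors: SP-2→SP-3 = (-104, 29, -74.1), SP-2→SP-4 = (189, 184, -74.3).
Normal n = (SP-2→SP-3) × (SP-2→SP-4) = (11479.7, -21732.1, -24617).
So ∂z/∂x = −n_x/n_z = 0.46633 and ∂z/∂y = −n_y/n_z = −0.88281.
|∇z| = √(a²+b²) = 0.99841, so dip δ = arctan(0.99841) = 44.95°.
True thickness = vertical thickness × cos δ = 17.8 × cos 44.95° = 12.6 m.

12.6 m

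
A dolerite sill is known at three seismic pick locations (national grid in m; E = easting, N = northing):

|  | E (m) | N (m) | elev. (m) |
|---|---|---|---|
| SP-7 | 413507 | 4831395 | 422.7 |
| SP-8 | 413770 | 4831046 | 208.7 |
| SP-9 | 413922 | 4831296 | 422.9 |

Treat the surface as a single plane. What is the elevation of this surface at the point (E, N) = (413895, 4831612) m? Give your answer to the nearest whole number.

Two edge vectors: SP-7→SP-8 = (263, -349, -214), SP-7→SP-9 = (415, -99, 0.2).
Normal n = (SP-7→SP-8) × (SP-7→SP-9) = (-21255.8, -88862.6, 118798).
So ∂z/∂E = −n_x/n_z = 0.17892389 and ∂z/∂N = −n_y/n_z = 0.74801428.
Intercept c from SP-7: 422.7 − 73986.28 − 3613952.43 = −3687516.01.
At (413895, 4831612): z = 74055.7 + 3614114.8 − 3687516.01 = 654.4 m.

654 m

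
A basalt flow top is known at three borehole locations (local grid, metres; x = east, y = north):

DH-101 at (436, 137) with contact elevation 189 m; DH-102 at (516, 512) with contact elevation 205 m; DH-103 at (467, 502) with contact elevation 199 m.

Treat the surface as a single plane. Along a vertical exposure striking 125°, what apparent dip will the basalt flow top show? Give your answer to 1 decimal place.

5.0°

Two edge vectors: DH-101→DH-102 = (80, 375, 16), DH-101→DH-103 = (31, 365, 10).
Normal n = (DH-101→DH-102) × (DH-101→DH-103) = (-2090, -304, 17575).
So ∂z/∂x = −n_x/n_z = 0.11892 and ∂z/∂y = −n_y/n_z = 0.01730.
Unit vector along 125° is (sin 125°, cos 125°) = (0.8192, -0.5736).
Slope in that direction = a·(0.8192) + b·(-0.5736) = 0.08749.
Apparent dip = arctan|0.08749| = 5.0° (true dip is 6.9°, so apparent ≤ true as expected).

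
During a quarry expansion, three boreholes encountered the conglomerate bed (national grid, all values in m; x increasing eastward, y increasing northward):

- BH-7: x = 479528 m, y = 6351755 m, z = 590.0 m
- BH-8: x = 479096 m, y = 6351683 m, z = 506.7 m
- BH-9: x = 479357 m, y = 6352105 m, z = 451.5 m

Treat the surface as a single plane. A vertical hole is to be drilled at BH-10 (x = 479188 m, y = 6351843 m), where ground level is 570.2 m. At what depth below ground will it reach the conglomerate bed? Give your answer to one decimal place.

86.1 m

Two edge vectors: BH-7→BH-8 = (-432, -72, -83.3), BH-7→BH-9 = (-171, 350, -138.5).
Normal n = (BH-7→BH-8) × (BH-7→BH-9) = (39127, -45587.7, -163512).
So ∂z/∂x = −n_x/n_z = 0.239291306 and ∂z/∂y = −n_y/n_z = −0.278803391.
Intercept c from BH-7: 590 − 114746.88 + 1770890.83 = 1656733.95.
At (479188, 6351843): z_contact = 114665.52 − 1770915.36 + 1656733.95 = 484.11 m.
Depth below ground = 570.2 − 484.11 = 86.1 m.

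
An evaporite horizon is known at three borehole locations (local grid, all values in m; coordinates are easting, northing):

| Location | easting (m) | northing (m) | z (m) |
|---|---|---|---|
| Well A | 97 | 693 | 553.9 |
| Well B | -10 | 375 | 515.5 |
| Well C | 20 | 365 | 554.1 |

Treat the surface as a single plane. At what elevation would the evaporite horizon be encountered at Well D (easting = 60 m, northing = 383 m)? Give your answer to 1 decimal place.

Let the plane be z = a·easting + b·northing + c.
Well B−Well A: −107a − 318b = −38.4;  Well C−Well A: −77a − 328b = 0.2.
Solving gives a = 1.19310, b = −0.28070.
Then c = 553.9 − a·97 − b·693 = 632.69.
At (60, 383): z = 71.6 − 107.5 + 632.69 = 596.8 m.

596.8 m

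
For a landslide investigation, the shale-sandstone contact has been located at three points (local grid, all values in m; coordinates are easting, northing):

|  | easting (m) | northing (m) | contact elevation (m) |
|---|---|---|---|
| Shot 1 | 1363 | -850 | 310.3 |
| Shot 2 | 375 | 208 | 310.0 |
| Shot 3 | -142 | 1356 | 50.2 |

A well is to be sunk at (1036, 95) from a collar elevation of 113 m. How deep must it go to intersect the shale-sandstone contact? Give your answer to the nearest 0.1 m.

Two edge vectors: Shot 1→Shot 2 = (-988, 1058, -0.3), Shot 1→Shot 3 = (-1505, 2206, -260.1).
Normal n = (Shot 1→Shot 2) × (Shot 1→Shot 3) = (-274524, -256527.3, -587238).
So ∂z/∂easting = −n_x/n_z = −0.467483 and ∂z/∂northing = −n_y/n_z = −0.436837.
Intercept c from Shot 1: 310.3 + 637.18 − 371.31 = 576.17.
At (1036, 95): z_contact = −484.31 − 41.50 + 576.17 = 50.36 m.
Depth below ground = 113 − 50.36 = 62.6 m.

62.6 m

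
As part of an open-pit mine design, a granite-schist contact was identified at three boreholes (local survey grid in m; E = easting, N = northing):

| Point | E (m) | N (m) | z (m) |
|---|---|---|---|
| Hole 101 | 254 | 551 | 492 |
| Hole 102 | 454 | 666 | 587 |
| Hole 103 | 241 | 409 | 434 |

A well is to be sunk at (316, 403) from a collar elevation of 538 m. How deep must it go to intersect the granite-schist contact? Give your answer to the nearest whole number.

Let the plane be z = a·E + b·N + c.
Hole 102−Hole 101: 200a + 115b = 95;  Hole 103−Hole 101: −13a − 142b = −58.
Solving gives a = 0.25348, b = 0.38524.
Then c = 492 − a·254 − b·551 = 215.35.
At (316, 403): z_contact = 80.1 + 155.3 + 215.35 = 450.7 m.
Depth below ground = 538 − 450.7 = 87 m.

87 m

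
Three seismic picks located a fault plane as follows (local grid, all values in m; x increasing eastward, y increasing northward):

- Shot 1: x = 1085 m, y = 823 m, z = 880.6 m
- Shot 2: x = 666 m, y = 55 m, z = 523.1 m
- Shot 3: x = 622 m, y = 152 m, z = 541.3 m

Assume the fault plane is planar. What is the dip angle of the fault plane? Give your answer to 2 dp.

Two edge vectors: Shot 1→Shot 2 = (-419, -768, -357.5), Shot 1→Shot 3 = (-463, -671, -339.3).
Normal n = (Shot 1→Shot 2) × (Shot 1→Shot 3) = (20699.9, 23355.8, -74435).
So ∂z/∂x = −n_x/n_z = 0.27809 and ∂z/∂y = −n_y/n_z = 0.31377.
Gradient magnitude |∇z| = √(a² + b²) = √(0.07734 + 0.09845) = 0.41927.
True dip = arctan(0.41927) = 22.75°, dipping toward SW (azimuth ≈ 222°).

22.75°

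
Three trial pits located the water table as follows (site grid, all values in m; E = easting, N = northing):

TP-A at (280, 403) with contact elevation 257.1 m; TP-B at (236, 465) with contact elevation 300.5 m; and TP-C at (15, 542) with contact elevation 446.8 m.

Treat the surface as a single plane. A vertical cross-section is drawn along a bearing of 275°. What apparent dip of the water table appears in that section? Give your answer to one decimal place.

Let the plane be z = a·E + b·N + c.
TP-B−TP-A: −44a + 62b = 43.4;  TP-C−TP-A: −265a + 139b = 189.7.
Solving gives a = −0.55544, b = 0.30582.
Unit vector along 275° is (sin 275°, cos 275°) = (-0.9962, 0.0872).
Slope in that direction = a·(-0.9962) + b·(0.0872) = 0.57998.
Apparent dip = arctan|0.57998| = 30.1° (true dip is 32.4°, so apparent ≤ true as expected).

30.1°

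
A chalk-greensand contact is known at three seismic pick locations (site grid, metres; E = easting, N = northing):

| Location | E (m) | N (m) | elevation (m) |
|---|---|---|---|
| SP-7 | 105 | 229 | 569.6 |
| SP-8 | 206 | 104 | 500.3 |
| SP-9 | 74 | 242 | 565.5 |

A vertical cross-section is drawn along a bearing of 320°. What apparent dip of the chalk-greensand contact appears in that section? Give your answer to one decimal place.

22.4°

Two edge vectors: SP-7→SP-8 = (101, -125, -69.3), SP-7→SP-9 = (-31, 13, -4.1).
Normal n = (SP-7→SP-8) × (SP-7→SP-9) = (1413.4, 2562.4, -2562).
So ∂z/∂E = −n_x/n_z = 0.55168 and ∂z/∂N = −n_y/n_z = 1.00016.
Unit vector along 320° is (sin 320°, cos 320°) = (-0.6428, 0.7660).
Slope in that direction = a·(-0.6428) + b·(0.7660) = 0.41155.
Apparent dip = arctan|0.41155| = 22.4° (true dip is 48.8°, so apparent ≤ true as expected).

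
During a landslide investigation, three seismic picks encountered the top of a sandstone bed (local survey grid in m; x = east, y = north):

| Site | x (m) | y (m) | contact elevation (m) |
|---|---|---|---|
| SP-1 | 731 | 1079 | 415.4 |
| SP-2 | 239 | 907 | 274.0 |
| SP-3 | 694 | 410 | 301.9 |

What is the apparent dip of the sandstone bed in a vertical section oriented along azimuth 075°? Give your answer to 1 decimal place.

Let the plane be z = a·x + b·y + c.
SP-2−SP-1: −492a − 172b = −141.4;  SP-3−SP-1: −37a − 669b = −113.5.
Solving gives a = 0.23258, b = 0.15679.
Unit vector along 075° is (sin 75°, cos 75°) = (0.9659, 0.2588).
Slope in that direction = a·(0.9659) + b·(0.2588) = 0.26524.
Apparent dip = arctan|0.26524| = 14.9° (true dip is 15.7°, so apparent ≤ true as expected).

14.9°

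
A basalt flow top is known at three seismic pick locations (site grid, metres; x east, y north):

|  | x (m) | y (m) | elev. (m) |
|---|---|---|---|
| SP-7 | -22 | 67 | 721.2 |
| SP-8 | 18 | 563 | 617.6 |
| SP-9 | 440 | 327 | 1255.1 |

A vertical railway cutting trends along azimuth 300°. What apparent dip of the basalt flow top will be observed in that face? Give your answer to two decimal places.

52.71°

Two edge vectors: SP-7→SP-8 = (40, 496, -103.6), SP-7→SP-9 = (462, 260, 533.9).
Normal n = (SP-7→SP-8) × (SP-7→SP-9) = (291750.4, -69219.2, -218752).
So ∂z/∂x = −n_x/n_z = 1.33370 and ∂z/∂y = −n_y/n_z = −0.31643.
Unit vector along 300° is (sin 300°, cos 300°) = (-0.8660, 0.5000).
Slope in that direction = a·(-0.8660) + b·(0.5000) = −1.31324.
Apparent dip = arctan|1.31324| = 52.71° (true dip is 53.9°, so apparent ≤ true as expected).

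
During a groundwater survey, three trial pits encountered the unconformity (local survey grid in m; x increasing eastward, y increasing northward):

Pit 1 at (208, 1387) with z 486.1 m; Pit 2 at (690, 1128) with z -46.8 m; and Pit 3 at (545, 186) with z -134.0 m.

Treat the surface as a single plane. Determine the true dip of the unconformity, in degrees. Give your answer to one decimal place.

Two edge vectors: Pit 1→Pit 2 = (482, -259, -532.9), Pit 1→Pit 3 = (337, -1201, -620.1).
Normal n = (Pit 1→Pit 2) × (Pit 1→Pit 3) = (-479407, 119300.9, -491599).
So ∂z/∂x = −n_x/n_z = −0.97520 and ∂z/∂y = −n_y/n_z = 0.24268.
Gradient magnitude |∇z| = √(a² + b²) = √(0.95101 + 0.05889) = 1.00494.
True dip = arctan(1.00494) = 45.1°, dipping toward ESE (azimuth ≈ 104°).

45.1°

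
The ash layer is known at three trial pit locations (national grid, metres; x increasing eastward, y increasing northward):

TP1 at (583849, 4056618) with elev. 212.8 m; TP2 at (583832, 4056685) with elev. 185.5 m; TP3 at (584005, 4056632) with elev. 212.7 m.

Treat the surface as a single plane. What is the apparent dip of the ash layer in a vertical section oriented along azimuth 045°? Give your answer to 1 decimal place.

14.4°

Two edge vectors: TP1→TP2 = (-17, 67, -27.3), TP1→TP3 = (156, 14, -0.1).
Normal n = (TP1→TP2) × (TP1→TP3) = (375.5, -4260.5, -10690).
So ∂z/∂x = −n_x/n_z = 0.03513 and ∂z/∂y = −n_y/n_z = −0.39855.
Unit vector along 045° is (sin 45°, cos 45°) = (0.7071, 0.7071).
Slope in that direction = a·(0.7071) + b·(0.7071) = −0.25698.
Apparent dip = arctan|0.25698| = 14.4° (true dip is 21.8°, so apparent ≤ true as expected).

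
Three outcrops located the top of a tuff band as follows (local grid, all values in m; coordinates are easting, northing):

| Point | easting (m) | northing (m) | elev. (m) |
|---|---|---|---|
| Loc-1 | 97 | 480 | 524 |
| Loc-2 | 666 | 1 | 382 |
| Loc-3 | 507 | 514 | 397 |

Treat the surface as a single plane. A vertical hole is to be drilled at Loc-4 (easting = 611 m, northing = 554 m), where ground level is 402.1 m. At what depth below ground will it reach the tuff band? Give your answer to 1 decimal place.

Let the plane be z = a·easting + b·northing + c.
Loc-2−Loc-1: 569a − 479b = −142;  Loc-3−Loc-1: 410a + 34b = −127.
Solving gives a = −0.30436, b = −0.06509.
Then c = 524 − a·97 − b·480 = 584.77.
At (611, 554): z_contact = −185.96 − 36.06 + 584.77 = 362.74 m.
Depth below ground = 402.1 − 362.74 = 39.4 m.

39.4 m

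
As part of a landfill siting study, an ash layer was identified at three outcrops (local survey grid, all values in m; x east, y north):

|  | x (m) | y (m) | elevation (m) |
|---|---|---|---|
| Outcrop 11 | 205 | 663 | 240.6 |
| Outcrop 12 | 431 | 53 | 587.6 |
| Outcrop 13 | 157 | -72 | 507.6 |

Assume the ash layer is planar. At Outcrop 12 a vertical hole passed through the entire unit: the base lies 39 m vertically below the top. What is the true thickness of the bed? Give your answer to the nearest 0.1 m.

33.2 m

Two edge vectors: Outcrop 11→Outcrop 12 = (226, -610, 347), Outcrop 11→Outcrop 13 = (-48, -735, 267).
Normal n = (Outcrop 11→Outcrop 12) × (Outcrop 11→Outcrop 13) = (92175, -76998, -195390).
So ∂z/∂x = −n_x/n_z = 0.47175 and ∂z/∂y = −n_y/n_z = −0.39407.
|∇z| = √(a²+b²) = 0.61469, so dip δ = arctan(0.61469) = 31.58°.
True thickness = vertical thickness × cos δ = 39 × cos 31.58° = 33.2 m.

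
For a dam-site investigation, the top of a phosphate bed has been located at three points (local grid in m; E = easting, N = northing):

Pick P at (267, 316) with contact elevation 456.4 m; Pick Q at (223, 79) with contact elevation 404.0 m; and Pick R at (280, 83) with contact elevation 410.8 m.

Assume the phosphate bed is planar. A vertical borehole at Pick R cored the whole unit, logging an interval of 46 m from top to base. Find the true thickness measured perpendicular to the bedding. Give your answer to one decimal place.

Let the plane be z = a·E + b·N + c.
Pick Q−Pick P: −44a − 237b = −52.4;  Pick R−Pick P: 13a − 233b = −45.6.
Solving gives a = 0.10515, b = 0.20158.
|∇z| = √(a²+b²) = 0.22735, so dip δ = arctan(0.22735) = 12.81°.
True thickness = vertical thickness × cos δ = 46 × cos 12.81° = 44.9 m.

44.9 m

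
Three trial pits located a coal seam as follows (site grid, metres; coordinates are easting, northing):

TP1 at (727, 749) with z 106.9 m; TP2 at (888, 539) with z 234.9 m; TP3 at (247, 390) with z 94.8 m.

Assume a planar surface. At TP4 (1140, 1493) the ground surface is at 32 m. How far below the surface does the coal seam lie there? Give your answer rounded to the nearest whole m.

78 m

Two edge vectors: TP1→TP2 = (161, -210, 128), TP1→TP3 = (-480, -359, -12.1).
Normal n = (TP1→TP2) × (TP1→TP3) = (48493, -59491.9, -158599).
So ∂z/∂easting = −n_x/n_z = 0.30576 and ∂z/∂northing = −n_y/n_z = −0.37511.
Intercept c from TP1: 106.9 − 222.29 + 280.96 = 165.57.
At (1140, 1493): z_contact = 348.6 − 560.0 + 165.57 = -45.9 m.
Depth below ground = 32 − (-45.9) = 78 m.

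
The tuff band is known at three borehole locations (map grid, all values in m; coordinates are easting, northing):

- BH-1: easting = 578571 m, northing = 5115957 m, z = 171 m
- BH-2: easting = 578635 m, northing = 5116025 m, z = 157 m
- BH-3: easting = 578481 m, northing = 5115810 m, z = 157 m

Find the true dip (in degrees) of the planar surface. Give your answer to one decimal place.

48.4°

Two edge vectors: BH-1→BH-2 = (64, 68, -14), BH-1→BH-3 = (-90, -147, -14).
Normal n = (BH-1→BH-2) × (BH-1→BH-3) = (-3010, 2156, -3288).
So ∂z/∂easting = −n_x/n_z = −0.91545 and ∂z/∂northing = −n_y/n_z = 0.65572.
Gradient magnitude |∇z| = √(a² + b²) = √(0.83805 + 0.42997) = 1.12606.
True dip = arctan(1.12606) = 48.4°, dipping toward SE (azimuth ≈ 126°).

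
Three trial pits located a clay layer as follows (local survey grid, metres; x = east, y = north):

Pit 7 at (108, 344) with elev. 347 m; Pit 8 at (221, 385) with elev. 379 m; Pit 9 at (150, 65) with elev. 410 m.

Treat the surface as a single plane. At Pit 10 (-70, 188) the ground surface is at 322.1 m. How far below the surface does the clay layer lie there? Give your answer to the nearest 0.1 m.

Two edge vectors: Pit 7→Pit 8 = (113, 41, 32), Pit 7→Pit 9 = (42, -279, 63).
Normal n = (Pit 7→Pit 8) × (Pit 7→Pit 9) = (11511, -5775, -33249).
So ∂z/∂x = −n_x/n_z = 0.34621 and ∂z/∂y = −n_y/n_z = −0.17369.
Intercept c from Pit 7: 347 − 37.39 + 59.75 = 369.36.
At (-70, 188): z_contact = −24.23 − 32.65 + 369.36 = 312.47 m.
Depth below ground = 322.1 − 312.47 = 9.6 m.

9.6 m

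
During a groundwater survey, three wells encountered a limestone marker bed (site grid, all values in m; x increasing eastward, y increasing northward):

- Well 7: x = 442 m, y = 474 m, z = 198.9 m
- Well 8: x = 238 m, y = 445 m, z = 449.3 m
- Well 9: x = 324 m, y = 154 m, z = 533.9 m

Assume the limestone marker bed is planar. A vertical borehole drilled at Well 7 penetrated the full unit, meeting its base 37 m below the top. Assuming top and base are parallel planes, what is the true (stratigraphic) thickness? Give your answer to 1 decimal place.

22.6 m

Let the plane be z = a·x + b·y + c.
Well 8−Well 7: −204a − 29b = 250.4;  Well 9−Well 7: −118a − 320b = 335.
Solving gives a = −1.13830, b = −0.62713.
|∇z| = √(a²+b²) = 1.29962, so dip δ = arctan(1.29962) = 52.42°.
True thickness = vertical thickness × cos δ = 37 × cos 52.42° = 22.6 m.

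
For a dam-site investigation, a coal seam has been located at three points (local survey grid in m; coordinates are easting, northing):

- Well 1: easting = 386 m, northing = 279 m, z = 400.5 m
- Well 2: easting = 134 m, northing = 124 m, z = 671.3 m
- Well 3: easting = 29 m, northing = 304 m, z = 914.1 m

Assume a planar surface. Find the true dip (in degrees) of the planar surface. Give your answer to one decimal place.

Two edge vectors: Well 1→Well 2 = (-252, -155, 270.8), Well 1→Well 3 = (-357, 25, 513.6).
Normal n = (Well 1→Well 2) × (Well 1→Well 3) = (-86378, 32751.6, -61635).
So ∂z/∂easting = −n_x/n_z = −1.40144 and ∂z/∂northing = −n_y/n_z = 0.53138.
Gradient magnitude |∇z| = √(a² + b²) = √(1.96405 + 0.28236) = 1.49880.
True dip = arctan(1.49880) = 56.3°, dipping toward ESE (azimuth ≈ 111°).

56.3°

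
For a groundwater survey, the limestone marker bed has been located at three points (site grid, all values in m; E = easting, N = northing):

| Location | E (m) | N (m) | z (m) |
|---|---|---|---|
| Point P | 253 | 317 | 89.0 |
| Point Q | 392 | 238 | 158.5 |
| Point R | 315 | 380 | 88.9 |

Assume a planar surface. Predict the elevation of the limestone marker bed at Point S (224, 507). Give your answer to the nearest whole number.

20 m

Let the plane be z = a·E + b·N + c.
Point Q−Point P: 139a − 79b = 69.5;  Point R−Point P: 62a + 63b = −0.1.
Solving gives a = 0.32007, b = −0.31658.
Then c = 89 − a·253 − b·317 = 108.38.
At (224, 507): z = 71.7 − 160.5 + 108.38 = 19.6 m.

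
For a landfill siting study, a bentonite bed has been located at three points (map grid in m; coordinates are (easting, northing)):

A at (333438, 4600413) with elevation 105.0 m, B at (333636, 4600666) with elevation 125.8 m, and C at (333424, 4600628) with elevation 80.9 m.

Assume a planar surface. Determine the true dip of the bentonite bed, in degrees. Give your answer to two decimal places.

Two edge vectors: A→B = (198, 253, 20.8), A→C = (-14, 215, -24.1).
Normal n = (A→B) × (A→C) = (-10569.3, 4480.6, 46112).
So ∂z/∂E = −n_x/n_z = 0.22921 and ∂z/∂N = −n_y/n_z = −0.09717.
Gradient magnitude |∇z| = √(a² + b²) = √(0.05254 + 0.00944) = 0.24895.
True dip = arctan(0.24895) = 13.98°, dipping toward WNW (azimuth ≈ 293°).

13.98°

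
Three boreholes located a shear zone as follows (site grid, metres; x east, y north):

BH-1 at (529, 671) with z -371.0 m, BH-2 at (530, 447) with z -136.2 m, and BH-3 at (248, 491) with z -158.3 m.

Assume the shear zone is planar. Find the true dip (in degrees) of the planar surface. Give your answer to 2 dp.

Two edge vectors: BH-1→BH-2 = (1, -224, 234.8), BH-1→BH-3 = (-281, -180, 212.7).
Normal n = (BH-1→BH-2) × (BH-1→BH-3) = (-5380.8, -66191.5, -63124).
So ∂z/∂x = −n_x/n_z = −0.08524 and ∂z/∂y = −n_y/n_z = −1.04859.
Gradient magnitude |∇z| = √(a² + b²) = √(0.00727 + 1.09955) = 1.05205.
True dip = arctan(1.05205) = 46.45°, dipping toward N (azimuth ≈ 005°).

46.45°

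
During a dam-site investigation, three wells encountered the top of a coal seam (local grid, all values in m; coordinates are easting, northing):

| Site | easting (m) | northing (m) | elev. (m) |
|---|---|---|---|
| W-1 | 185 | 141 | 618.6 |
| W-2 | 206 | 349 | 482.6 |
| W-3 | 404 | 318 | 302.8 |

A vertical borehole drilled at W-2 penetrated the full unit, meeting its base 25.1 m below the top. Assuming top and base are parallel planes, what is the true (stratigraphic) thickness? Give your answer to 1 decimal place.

16.6 m

Two edge vectors: W-1→W-2 = (21, 208, -136), W-1→W-3 = (219, 177, -315.8).
Normal n = (W-1→W-2) × (W-1→W-3) = (-41614.4, -23152.2, -41835).
So ∂z/∂easting = −n_x/n_z = −0.99473 and ∂z/∂northing = −n_y/n_z = −0.55342.
|∇z| = √(a²+b²) = 1.13831, so dip δ = arctan(1.13831) = 48.70°.
True thickness = vertical thickness × cos δ = 25.1 × cos 48.70° = 16.6 m.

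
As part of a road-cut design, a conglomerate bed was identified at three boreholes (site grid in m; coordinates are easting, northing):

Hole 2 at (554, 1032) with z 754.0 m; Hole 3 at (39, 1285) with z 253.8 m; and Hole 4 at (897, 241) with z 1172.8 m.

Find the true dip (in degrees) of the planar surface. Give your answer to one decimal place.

42.4°

Let the plane be z = a·easting + b·northing + c.
Hole 3−Hole 2: −515a + 253b = −500.2;  Hole 4−Hole 2: 343a − 791b = 418.8.
Solving gives a = 0.90366, b = −0.13760.
Gradient magnitude |∇z| = √(a² + b²) = √(0.81661 + 0.01893) = 0.91408.
True dip = arctan(0.91408) = 42.4°, dipping toward W (azimuth ≈ 279°).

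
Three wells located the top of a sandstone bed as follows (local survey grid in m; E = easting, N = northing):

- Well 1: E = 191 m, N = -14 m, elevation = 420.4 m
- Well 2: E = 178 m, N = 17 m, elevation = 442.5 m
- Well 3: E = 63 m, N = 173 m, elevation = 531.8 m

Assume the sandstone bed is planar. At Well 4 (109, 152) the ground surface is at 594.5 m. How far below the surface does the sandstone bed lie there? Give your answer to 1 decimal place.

Two edge vectors: Well 1→Well 2 = (-13, 31, 22.1), Well 1→Well 3 = (-128, 187, 111.4).
Normal n = (Well 1→Well 2) × (Well 1→Well 3) = (-679.3, -1380.6, 1537).
So ∂z/∂E = −n_x/n_z = 0.44196 and ∂z/∂N = −n_y/n_z = 0.89824.
Intercept c from Well 1: 420.4 − 84.42 + 12.58 = 348.56.
At (109, 152): z_contact = 48.17 + 136.53 + 348.56 = 533.27 m.
Depth below ground = 594.5 − 533.27 = 61.2 m.

61.2 m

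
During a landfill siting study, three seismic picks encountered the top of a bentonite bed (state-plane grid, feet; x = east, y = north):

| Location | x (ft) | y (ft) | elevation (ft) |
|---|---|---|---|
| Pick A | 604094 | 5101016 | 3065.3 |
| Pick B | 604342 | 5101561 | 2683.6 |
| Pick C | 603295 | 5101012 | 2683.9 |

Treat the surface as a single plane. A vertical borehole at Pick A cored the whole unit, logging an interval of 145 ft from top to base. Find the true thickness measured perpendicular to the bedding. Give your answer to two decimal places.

100.59 ft

Let the plane be z = a·x + b·y + c.
Pick B−Pick A: 248a + 545b = −381.7;  Pick C−Pick A: −799a − 4b = −381.4.
Solving gives a = 0.48195, b = −0.91968.
|∇z| = √(a²+b²) = 1.03831, so dip δ = arctan(1.03831) = 46.08°.
True thickness = vertical thickness × cos δ = 145 × cos 46.08° = 100.59 ft.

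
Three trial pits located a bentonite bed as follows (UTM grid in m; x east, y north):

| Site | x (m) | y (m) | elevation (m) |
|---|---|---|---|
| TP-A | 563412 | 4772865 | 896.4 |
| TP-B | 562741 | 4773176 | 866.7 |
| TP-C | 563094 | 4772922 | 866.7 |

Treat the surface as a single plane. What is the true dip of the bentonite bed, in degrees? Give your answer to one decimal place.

Let the plane be z = a·x + b·y + c.
TP-B−TP-A: −671a + 311b = −29.7;  TP-C−TP-A: −318a + 57b = −29.7.
Solving gives a = 0.12438, b = 0.17286.
Gradient magnitude |∇z| = √(a² + b²) = √(0.01547 + 0.02988) = 0.21296.
True dip = arctan(0.21296) = 12.0°, dipping toward SW (azimuth ≈ 216°).

12.0°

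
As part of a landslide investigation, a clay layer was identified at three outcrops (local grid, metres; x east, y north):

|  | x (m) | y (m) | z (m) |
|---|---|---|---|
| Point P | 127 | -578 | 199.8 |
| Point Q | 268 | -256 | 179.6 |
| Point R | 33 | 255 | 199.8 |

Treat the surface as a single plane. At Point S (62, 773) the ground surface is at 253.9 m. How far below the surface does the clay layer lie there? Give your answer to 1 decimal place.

64.1 m

Two edge vectors: Point P→Point Q = (141, 322, -20.2), Point P→Point R = (-94, 833, 0).
Normal n = (Point P→Point Q) × (Point P→Point R) = (16826.6, 1898.8, 147721).
So ∂z/∂x = −n_x/n_z = −0.11391 and ∂z/∂y = −n_y/n_z = −0.01285.
Intercept c from Point P: 199.8 + 14.47 − 7.43 = 206.84.
At (62, 773): z_contact = −7.06 − 9.94 + 206.84 = 189.84 m.
Depth below ground = 253.9 − 189.84 = 64.1 m.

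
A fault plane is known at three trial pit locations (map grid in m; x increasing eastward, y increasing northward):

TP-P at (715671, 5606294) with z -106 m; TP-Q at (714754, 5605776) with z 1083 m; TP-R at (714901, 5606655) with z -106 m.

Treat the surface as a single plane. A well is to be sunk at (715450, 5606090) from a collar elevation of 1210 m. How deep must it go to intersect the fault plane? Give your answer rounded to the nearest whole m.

Two edge vectors: TP-P→TP-Q = (-917, -518, 1189), TP-P→TP-R = (-770, 361, 0).
Normal n = (TP-P→TP-Q) × (TP-P→TP-R) = (-429229, -915530, -729897).
So ∂z/∂x = −n_x/n_z = −0.58806791 and ∂z/∂y = −n_y/n_z = −1.25432767.
Intercept c from TP-P: -106 + 420863.15 + 7032129.66 = 7452886.81.
At (715450, 5606090): z_contact = −420733.2 − 7031873.8 + 7452886.81 = 279.8 m.
Depth below ground = 1210 − 279.8 = 930 m.

930 m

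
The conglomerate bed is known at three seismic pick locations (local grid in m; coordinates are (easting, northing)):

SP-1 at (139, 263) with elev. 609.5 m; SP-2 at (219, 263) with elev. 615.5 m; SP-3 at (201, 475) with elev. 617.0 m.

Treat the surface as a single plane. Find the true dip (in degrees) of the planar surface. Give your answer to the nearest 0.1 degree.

4.4°

Two edge vectors: SP-1→SP-2 = (80, 0, 6), SP-1→SP-3 = (62, 212, 7.5).
Normal n = (SP-1→SP-2) × (SP-1→SP-3) = (-1272, -228, 16960).
So ∂z/∂E = −n_x/n_z = 0.07500 and ∂z/∂N = −n_y/n_z = 0.01344.
Gradient magnitude |∇z| = √(a² + b²) = √(0.00562 + 0.00018) = 0.07620.
True dip = arctan(0.07620) = 4.4°, dipping toward W (azimuth ≈ 260°).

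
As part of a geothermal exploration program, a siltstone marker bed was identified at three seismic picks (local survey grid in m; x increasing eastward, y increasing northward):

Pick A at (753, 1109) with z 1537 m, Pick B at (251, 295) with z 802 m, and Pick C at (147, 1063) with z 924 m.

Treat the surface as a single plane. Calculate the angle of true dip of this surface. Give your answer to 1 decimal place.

Let the plane be z = a·x + b·y + c.
Pick B−Pick A: −502a − 814b = −735;  Pick C−Pick A: −606a − 46b = −613.
Solving gives a = 0.98932, b = 0.29283.
Gradient magnitude |∇z| = √(a² + b²) = √(0.97876 + 0.08575) = 1.03175.
True dip = arctan(1.03175) = 45.9°, dipping toward WSW (azimuth ≈ 254°).

45.9°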